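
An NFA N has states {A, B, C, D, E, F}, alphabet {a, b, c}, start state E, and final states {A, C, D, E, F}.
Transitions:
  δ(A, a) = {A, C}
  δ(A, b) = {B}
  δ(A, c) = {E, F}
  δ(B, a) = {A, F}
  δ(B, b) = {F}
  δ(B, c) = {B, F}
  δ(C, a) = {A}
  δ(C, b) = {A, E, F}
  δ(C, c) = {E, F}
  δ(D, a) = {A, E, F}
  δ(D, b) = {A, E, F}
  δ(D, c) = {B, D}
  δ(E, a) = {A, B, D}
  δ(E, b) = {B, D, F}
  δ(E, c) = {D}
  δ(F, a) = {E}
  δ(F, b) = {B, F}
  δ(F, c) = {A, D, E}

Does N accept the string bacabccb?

accepted

Start: {E}
read b: {B, D, F}
read a: {A, E, F}
read c: {A, D, E, F}
read a: {A, B, C, D, E, F}
read b: {A, B, D, E, F}
read c: {A, B, D, E, F}
read c: {A, B, D, E, F}
read b: {A, B, D, E, F}
Reachable ∩ accepting = {A, D, E, F} — nonempty.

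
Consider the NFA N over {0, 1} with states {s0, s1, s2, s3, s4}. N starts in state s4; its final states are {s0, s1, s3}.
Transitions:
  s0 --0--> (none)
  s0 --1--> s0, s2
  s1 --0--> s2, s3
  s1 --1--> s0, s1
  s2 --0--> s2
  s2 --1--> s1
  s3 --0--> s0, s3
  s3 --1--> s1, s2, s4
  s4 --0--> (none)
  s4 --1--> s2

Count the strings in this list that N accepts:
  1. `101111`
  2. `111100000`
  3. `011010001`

2

`101111`: accepted
`111100000`: accepted
`011010001`: rejected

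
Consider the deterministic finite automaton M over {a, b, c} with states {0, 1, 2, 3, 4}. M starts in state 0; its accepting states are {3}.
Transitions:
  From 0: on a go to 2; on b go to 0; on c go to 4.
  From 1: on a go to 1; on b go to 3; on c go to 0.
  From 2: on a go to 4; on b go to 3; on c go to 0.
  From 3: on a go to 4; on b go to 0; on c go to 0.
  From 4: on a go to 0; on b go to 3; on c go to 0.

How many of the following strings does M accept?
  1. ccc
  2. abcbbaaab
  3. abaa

ccc: rejected
abcbbaaab: rejected
abaa: rejected

0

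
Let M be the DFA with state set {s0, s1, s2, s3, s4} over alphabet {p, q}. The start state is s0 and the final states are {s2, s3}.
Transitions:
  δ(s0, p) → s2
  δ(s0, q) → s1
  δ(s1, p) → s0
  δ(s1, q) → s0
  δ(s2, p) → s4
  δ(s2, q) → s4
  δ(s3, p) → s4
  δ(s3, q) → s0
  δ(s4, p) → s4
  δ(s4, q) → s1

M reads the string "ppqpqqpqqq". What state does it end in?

s0

s0 --p--> s2
s2 --p--> s4
s4 --q--> s1
s1 --p--> s0
s0 --q--> s1
s1 --q--> s0
s0 --p--> s2
s2 --q--> s4
s4 --q--> s1
s1 --q--> s0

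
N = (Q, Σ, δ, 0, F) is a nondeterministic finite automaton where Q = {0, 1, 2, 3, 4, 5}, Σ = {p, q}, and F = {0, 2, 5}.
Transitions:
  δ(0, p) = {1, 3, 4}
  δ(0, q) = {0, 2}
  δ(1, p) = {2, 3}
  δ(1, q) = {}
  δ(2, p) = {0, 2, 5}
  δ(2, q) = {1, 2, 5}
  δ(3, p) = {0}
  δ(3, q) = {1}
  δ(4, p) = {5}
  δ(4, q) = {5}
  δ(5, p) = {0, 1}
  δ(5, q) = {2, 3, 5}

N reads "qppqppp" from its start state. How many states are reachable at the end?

6

Start: {0}
read q: {0, 2}
read p: {0, 1, 2, 3, 4, 5}
read p: {0, 1, 2, 3, 4, 5}
read q: {0, 1, 2, 3, 5}
read p: {0, 1, 2, 3, 4, 5}
read p: {0, 1, 2, 3, 4, 5}
read p: {0, 1, 2, 3, 4, 5}
Final reachable set {0, 1, 2, 3, 4, 5} has 6 states.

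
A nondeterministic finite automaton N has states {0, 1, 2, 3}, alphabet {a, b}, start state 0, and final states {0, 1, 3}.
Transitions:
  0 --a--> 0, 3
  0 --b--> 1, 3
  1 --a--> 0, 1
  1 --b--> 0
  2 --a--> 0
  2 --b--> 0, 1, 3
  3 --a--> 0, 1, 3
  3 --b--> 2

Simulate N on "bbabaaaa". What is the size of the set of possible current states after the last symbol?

Start: {0}
read b: {1, 3}
read b: {0, 2}
read a: {0, 3}
read b: {1, 2, 3}
read a: {0, 1, 3}
read a: {0, 1, 3}
read a: {0, 1, 3}
read a: {0, 1, 3}
Final reachable set {0, 1, 3} has 3 states.

3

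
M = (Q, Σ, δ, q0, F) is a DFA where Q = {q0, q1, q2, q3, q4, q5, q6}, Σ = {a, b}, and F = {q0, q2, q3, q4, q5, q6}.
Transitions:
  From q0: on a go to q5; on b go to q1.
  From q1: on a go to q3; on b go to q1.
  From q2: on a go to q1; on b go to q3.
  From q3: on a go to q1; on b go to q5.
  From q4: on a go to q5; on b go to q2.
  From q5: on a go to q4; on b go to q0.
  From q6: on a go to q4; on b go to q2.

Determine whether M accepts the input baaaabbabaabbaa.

rejected

q0 --b--> q1
q1 --a--> q3
q3 --a--> q1
q1 --a--> q3
q3 --a--> q1
q1 --b--> q1
q1 --b--> q1
q1 --a--> q3
q3 --b--> q5
q5 --a--> q4
q4 --a--> q5
q5 --b--> q0
q0 --b--> q1
q1 --a--> q3
q3 --a--> q1
End in state q1, which is not an accepting state.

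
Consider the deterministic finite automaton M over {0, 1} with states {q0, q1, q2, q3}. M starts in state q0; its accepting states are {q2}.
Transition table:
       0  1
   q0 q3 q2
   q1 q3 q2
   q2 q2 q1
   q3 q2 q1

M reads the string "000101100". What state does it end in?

q0 --0--> q3
q3 --0--> q2
q2 --0--> q2
q2 --1--> q1
q1 --0--> q3
q3 --1--> q1
q1 --1--> q2
q2 --0--> q2
q2 --0--> q2

q2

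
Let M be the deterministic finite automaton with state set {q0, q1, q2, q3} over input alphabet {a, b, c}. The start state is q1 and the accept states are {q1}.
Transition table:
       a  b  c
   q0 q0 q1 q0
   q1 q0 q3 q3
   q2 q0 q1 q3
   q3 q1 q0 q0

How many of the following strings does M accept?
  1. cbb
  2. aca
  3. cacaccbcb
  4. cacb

cbb: accepted
aca: rejected
cacaccbcb: rejected
cacb: rejected

1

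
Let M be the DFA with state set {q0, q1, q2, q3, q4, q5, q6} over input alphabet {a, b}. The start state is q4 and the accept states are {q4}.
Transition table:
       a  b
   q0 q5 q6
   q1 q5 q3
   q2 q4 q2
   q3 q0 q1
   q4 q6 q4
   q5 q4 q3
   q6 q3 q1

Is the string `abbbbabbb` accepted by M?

rejected

q4 --a--> q6
q6 --b--> q1
q1 --b--> q3
q3 --b--> q1
q1 --b--> q3
q3 --a--> q0
q0 --b--> q6
q6 --b--> q1
q1 --b--> q3
End in state q3, which is not an accepting state.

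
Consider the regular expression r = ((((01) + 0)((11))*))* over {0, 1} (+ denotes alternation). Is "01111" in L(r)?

Split into 1 piece 01111; each matches (((01)+0)((11))*).

yes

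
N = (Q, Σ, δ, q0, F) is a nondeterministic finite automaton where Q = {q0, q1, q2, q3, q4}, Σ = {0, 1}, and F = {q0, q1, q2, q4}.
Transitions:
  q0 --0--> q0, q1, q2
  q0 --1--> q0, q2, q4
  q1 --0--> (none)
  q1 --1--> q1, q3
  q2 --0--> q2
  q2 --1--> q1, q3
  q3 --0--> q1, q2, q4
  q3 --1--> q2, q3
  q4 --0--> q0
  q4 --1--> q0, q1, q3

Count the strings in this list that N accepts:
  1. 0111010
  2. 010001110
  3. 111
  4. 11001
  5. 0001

0111010: accepted
010001110: accepted
111: accepted
11001: accepted
0001: accepted

5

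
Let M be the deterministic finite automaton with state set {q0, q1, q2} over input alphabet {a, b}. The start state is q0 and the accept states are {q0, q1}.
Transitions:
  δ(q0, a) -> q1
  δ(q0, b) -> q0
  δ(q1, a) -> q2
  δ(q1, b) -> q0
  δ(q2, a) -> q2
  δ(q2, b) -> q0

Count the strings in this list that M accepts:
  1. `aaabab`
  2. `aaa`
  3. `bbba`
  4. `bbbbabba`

3

`aaabab`: accepted
`aaa`: rejected
`bbba`: accepted
`bbbbabba`: accepted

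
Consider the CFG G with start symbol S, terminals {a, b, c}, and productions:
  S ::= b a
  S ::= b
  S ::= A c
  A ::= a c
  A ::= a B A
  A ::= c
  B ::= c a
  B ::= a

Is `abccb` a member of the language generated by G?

no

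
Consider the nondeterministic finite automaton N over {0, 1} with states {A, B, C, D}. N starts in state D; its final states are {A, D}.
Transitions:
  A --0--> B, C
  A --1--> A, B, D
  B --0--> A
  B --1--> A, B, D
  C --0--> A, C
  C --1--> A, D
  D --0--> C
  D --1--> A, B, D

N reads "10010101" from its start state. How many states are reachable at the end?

3

Start: {D}
read 1: {A, B, D}
read 0: {A, B, C}
read 0: {A, B, C}
read 1: {A, B, D}
read 0: {A, B, C}
read 1: {A, B, D}
read 0: {A, B, C}
read 1: {A, B, D}
Final reachable set {A, B, D} has 3 states.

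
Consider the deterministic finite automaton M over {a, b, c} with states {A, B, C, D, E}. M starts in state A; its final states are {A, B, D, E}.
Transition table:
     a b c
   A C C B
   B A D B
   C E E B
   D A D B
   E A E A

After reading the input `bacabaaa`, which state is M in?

A --b--> C
C --a--> E
E --c--> A
A --a--> C
C --b--> E
E --a--> A
A --a--> C
C --a--> E

E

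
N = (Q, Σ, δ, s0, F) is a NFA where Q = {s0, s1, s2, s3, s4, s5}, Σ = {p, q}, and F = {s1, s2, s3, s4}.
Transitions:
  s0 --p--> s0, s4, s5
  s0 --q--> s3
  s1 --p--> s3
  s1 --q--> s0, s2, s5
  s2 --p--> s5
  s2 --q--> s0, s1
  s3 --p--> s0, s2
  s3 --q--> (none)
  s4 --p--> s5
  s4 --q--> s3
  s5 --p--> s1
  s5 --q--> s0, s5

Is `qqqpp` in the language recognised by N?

rejected

Start: {s0}
read q: {s3}
read q: {}
The reachable set is empty and stays empty for the remaining 3 symbols.
Reachable ∩ accepting = {} — empty.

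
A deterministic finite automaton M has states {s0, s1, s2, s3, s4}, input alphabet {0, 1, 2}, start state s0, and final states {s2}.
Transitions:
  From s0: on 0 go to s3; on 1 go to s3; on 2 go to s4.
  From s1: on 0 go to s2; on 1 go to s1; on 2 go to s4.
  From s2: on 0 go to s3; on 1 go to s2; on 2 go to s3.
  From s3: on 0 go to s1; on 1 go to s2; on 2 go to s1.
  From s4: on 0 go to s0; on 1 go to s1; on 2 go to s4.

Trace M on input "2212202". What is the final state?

s0 --2--> s4
s4 --2--> s4
s4 --1--> s1
s1 --2--> s4
s4 --2--> s4
s4 --0--> s0
s0 --2--> s4

s4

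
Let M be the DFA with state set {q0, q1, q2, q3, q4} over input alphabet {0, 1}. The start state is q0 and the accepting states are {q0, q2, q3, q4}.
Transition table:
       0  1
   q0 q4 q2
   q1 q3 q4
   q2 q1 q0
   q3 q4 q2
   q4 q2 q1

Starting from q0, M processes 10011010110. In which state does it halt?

q0 --1--> q2
q2 --0--> q1
q1 --0--> q3
q3 --1--> q2
q2 --1--> q0
q0 --0--> q4
q4 --1--> q1
q1 --0--> q3
q3 --1--> q2
q2 --1--> q0
q0 --0--> q4

q4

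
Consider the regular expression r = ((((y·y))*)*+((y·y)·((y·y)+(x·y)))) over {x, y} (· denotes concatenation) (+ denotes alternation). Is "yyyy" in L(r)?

The left alternative (((y·y))*)* matches yyyy.

yes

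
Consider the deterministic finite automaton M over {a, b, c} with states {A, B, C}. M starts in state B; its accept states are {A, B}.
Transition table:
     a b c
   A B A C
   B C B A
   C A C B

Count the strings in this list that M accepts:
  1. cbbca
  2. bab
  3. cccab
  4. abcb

cbbca: accepted
bab: rejected
cccab: rejected
abcb: accepted

2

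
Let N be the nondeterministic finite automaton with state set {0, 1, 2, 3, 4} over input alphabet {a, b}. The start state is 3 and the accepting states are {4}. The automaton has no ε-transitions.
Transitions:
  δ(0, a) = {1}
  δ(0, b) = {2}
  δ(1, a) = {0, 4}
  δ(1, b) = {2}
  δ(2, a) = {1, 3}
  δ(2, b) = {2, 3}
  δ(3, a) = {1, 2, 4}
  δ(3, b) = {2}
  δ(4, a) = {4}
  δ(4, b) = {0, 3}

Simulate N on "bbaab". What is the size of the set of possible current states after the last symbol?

3

Start: {3}
read b: {2}
read b: {2, 3}
read a: {1, 2, 3, 4}
read a: {0, 1, 2, 3, 4}
read b: {0, 2, 3}
Final reachable set {0, 2, 3} has 3 states.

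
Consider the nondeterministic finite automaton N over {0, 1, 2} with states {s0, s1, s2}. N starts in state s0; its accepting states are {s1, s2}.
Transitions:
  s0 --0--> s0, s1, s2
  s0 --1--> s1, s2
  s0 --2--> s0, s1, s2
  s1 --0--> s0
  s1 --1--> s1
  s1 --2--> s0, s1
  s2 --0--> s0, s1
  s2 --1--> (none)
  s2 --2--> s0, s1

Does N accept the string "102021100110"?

rejected

Start: {s0}
read 1: {s1, s2}
read 0: {s0, s1}
read 2: {s0, s1, s2}
read 0: {s0, s1, s2}
read 2: {s0, s1, s2}
read 1: {s1, s2}
read 1: {s1}
read 0: {s0}
read 0: {s0, s1, s2}
read 1: {s1, s2}
read 1: {s1}
read 0: {s0}
Reachable ∩ accepting = {} — empty.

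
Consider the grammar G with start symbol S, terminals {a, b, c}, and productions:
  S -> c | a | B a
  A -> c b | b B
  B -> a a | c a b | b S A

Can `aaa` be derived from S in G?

S ⇒ Ba ⇒ aaa

yes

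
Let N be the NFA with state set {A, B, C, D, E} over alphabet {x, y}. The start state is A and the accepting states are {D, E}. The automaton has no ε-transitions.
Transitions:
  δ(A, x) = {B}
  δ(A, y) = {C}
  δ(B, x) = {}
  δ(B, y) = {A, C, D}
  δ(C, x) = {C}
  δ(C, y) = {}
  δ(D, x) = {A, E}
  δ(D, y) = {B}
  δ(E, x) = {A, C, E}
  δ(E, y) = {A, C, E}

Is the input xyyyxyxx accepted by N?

Start: {A}
read x: {B}
read y: {A, C, D}
read y: {B, C}
read y: {A, C, D}
read x: {A, B, C, E}
read y: {A, C, D, E}
read x: {A, B, C, E}
read x: {A, B, C, E}
Reachable ∩ accepting = {E} — nonempty.

accepted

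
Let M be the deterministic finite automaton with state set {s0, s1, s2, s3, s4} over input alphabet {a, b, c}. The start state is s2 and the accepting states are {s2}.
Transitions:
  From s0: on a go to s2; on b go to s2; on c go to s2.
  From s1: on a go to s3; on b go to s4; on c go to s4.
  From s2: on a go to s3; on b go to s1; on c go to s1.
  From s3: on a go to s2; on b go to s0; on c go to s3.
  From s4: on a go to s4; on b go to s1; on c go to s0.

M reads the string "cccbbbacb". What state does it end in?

s2

s2 --c--> s1
s1 --c--> s4
s4 --c--> s0
s0 --b--> s2
s2 --b--> s1
s1 --b--> s4
s4 --a--> s4
s4 --c--> s0
s0 --b--> s2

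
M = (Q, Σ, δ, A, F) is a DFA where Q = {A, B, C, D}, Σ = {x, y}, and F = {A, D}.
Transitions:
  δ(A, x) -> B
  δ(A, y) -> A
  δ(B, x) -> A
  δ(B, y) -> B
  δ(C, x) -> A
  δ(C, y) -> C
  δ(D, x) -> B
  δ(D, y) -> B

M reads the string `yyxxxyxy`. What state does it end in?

A --y--> A
A --y--> A
A --x--> B
B --x--> A
A --x--> B
B --y--> B
B --x--> A
A --y--> A

A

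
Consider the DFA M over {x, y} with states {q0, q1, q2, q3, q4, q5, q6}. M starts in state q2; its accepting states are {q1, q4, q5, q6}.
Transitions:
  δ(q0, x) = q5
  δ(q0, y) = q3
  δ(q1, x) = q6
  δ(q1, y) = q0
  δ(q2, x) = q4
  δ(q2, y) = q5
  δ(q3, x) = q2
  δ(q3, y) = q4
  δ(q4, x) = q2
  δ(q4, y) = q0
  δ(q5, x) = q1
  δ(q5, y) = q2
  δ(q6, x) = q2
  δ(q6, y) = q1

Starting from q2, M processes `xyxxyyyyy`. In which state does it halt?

q2 --x--> q4
q4 --y--> q0
q0 --x--> q5
q5 --x--> q1
q1 --y--> q0
q0 --y--> q3
q3 --y--> q4
q4 --y--> q0
q0 --y--> q3

q3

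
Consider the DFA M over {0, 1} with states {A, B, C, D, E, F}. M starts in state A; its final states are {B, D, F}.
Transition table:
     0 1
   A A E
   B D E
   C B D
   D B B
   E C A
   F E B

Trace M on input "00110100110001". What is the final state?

E

A --0--> A
A --0--> A
A --1--> E
E --1--> A
A --0--> A
A --1--> E
E --0--> C
C --0--> B
B --1--> E
E --1--> A
A --0--> A
A --0--> A
A --0--> A
A --1--> E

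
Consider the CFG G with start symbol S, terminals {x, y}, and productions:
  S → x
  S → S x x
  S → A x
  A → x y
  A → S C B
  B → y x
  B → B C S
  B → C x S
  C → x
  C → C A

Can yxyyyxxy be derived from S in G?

no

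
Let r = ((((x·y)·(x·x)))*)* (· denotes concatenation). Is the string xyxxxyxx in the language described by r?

Split into 2 pieces xyxx · xyxx; each matches (((x·y)·(x·x)))*.

yes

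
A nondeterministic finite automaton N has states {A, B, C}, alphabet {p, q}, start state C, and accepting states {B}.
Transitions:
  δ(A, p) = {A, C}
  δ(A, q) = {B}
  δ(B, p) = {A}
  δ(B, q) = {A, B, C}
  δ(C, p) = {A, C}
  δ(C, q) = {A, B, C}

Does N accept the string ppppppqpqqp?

rejected

Start: {C}
read p: {A, C}
read p: {A, C}
read p: {A, C}
read p: {A, C}
read p: {A, C}
read p: {A, C}
read q: {A, B, C}
read p: {A, C}
read q: {A, B, C}
read q: {A, B, C}
read p: {A, C}
Reachable ∩ accepting = {} — empty.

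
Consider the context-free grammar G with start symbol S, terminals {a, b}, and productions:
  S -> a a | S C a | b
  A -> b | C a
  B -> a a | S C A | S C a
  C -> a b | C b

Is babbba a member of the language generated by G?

yes

S ⇒ SCa ⇒ bCa ⇒ bCba ⇒ bCbba ⇒ babbba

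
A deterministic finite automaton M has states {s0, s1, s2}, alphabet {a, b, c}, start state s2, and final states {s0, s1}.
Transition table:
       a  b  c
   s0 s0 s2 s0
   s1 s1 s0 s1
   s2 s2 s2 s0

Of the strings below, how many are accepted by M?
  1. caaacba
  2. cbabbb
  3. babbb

caaacba: rejected
cbabbb: rejected
babbb: rejected

0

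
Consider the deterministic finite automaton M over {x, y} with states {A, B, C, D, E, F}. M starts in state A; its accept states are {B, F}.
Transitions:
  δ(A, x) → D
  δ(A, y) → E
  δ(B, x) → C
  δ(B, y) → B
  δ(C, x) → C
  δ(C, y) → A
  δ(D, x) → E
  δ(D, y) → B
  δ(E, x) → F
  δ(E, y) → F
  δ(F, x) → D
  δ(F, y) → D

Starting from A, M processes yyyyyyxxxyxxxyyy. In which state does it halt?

B

A --y--> E
E --y--> F
F --y--> D
D --y--> B
B --y--> B
B --y--> B
B --x--> C
C --x--> C
C --x--> C
C --y--> A
A --x--> D
D --x--> E
E --x--> F
F --y--> D
D --y--> B
B --y--> B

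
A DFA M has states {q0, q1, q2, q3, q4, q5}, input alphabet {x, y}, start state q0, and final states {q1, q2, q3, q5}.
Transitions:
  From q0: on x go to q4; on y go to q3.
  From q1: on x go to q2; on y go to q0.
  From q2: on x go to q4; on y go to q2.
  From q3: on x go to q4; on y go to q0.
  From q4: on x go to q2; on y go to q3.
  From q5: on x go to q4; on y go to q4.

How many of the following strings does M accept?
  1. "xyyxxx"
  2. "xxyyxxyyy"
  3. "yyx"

1

"xyyxxx": rejected
"xxyyxxyyy": accepted
"yyx": rejected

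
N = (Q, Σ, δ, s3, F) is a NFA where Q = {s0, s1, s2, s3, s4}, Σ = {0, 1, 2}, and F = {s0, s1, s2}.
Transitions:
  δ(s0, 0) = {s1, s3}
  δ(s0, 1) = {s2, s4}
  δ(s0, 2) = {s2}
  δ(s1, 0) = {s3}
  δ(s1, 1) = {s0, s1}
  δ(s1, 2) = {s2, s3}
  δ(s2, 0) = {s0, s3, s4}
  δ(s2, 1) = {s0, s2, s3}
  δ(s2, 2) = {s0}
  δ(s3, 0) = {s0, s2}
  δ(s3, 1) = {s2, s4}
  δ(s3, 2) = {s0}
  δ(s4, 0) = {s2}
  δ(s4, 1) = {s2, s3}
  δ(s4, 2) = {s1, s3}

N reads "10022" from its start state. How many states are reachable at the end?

3

Start: {s3}
read 1: {s2, s4}
read 0: {s0, s2, s3, s4}
read 0: {s0, s1, s2, s3, s4}
read 2: {s0, s1, s2, s3}
read 2: {s0, s2, s3}
Final reachable set {s0, s2, s3} has 3 states.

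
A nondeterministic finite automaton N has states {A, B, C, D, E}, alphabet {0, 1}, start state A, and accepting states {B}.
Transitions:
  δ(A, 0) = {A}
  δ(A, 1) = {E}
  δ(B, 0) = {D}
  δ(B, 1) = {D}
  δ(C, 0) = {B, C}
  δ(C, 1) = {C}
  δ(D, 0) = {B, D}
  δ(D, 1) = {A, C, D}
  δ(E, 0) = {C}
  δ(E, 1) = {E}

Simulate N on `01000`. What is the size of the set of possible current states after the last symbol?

Start: {A}
read 0: {A}
read 1: {E}
read 0: {C}
read 0: {B, C}
read 0: {B, C, D}
Final reachable set {B, C, D} has 3 states.

3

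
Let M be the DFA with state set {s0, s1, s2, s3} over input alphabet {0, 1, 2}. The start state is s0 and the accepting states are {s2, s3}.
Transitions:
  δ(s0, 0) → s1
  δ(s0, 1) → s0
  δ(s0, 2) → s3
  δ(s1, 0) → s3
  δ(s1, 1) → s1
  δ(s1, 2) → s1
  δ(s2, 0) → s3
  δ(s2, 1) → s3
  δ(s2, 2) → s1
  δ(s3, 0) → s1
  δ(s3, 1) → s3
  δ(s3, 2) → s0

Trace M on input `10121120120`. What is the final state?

s0 --1--> s0
s0 --0--> s1
s1 --1--> s1
s1 --2--> s1
s1 --1--> s1
s1 --1--> s1
s1 --2--> s1
s1 --0--> s3
s3 --1--> s3
s3 --2--> s0
s0 --0--> s1

s1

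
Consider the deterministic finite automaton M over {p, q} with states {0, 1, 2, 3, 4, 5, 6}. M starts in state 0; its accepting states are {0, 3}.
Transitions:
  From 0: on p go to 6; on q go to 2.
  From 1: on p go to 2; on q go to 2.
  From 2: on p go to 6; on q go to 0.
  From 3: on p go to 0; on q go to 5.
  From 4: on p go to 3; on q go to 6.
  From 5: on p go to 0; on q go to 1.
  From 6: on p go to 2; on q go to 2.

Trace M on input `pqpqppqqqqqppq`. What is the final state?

0 --p--> 6
6 --q--> 2
2 --p--> 6
6 --q--> 2
2 --p--> 6
6 --p--> 2
2 --q--> 0
0 --q--> 2
2 --q--> 0
0 --q--> 2
2 --q--> 0
0 --p--> 6
6 --p--> 2
2 --q--> 0

0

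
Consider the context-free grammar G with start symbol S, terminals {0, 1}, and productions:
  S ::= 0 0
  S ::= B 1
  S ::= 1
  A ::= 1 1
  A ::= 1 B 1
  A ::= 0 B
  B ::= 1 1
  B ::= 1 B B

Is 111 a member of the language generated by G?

S ⇒ B1 ⇒ 111

yes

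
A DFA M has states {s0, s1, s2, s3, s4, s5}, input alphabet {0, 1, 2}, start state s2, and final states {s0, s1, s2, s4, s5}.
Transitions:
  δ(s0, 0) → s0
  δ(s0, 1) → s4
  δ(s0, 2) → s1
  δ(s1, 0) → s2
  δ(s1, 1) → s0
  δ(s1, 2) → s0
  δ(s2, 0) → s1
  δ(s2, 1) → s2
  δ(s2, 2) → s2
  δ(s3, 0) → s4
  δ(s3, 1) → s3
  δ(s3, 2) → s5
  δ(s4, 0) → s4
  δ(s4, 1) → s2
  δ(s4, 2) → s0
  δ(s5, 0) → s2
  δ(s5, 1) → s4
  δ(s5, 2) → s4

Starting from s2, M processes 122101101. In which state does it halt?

s2

s2 --1--> s2
s2 --2--> s2
s2 --2--> s2
s2 --1--> s2
s2 --0--> s1
s1 --1--> s0
s0 --1--> s4
s4 --0--> s4
s4 --1--> s2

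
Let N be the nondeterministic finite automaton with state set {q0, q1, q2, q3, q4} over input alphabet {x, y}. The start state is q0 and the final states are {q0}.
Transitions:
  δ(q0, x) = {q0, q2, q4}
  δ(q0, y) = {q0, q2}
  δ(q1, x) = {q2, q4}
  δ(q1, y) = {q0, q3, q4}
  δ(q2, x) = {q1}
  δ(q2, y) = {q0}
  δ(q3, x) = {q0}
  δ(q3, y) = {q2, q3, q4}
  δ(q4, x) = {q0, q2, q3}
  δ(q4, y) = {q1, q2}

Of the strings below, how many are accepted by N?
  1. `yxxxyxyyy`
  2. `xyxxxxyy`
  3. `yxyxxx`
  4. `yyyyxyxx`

4

`yxxxyxyyy`: accepted
`xyxxxxyy`: accepted
`yxyxxx`: accepted
`yyyyxyxx`: accepted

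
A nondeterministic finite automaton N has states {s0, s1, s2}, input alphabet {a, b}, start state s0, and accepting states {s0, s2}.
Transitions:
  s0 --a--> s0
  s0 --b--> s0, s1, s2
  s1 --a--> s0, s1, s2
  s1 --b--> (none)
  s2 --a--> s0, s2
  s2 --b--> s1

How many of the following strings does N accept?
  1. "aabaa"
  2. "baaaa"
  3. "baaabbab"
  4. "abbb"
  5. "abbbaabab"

5

"aabaa": accepted
"baaaa": accepted
"baaabbab": accepted
"abbb": accepted
"abbbaabab": accepted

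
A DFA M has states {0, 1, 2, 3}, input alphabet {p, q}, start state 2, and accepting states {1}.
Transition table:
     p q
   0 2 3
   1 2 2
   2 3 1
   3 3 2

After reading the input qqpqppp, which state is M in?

3

2 --q--> 1
1 --q--> 2
2 --p--> 3
3 --q--> 2
2 --p--> 3
3 --p--> 3
3 --p--> 3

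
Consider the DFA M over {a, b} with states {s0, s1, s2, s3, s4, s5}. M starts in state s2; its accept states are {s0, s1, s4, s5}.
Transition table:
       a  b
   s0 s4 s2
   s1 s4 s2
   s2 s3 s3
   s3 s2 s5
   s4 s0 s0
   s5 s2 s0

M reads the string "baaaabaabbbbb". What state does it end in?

s2 --b--> s3
s3 --a--> s2
s2 --a--> s3
s3 --a--> s2
s2 --a--> s3
s3 --b--> s5
s5 --a--> s2
s2 --a--> s3
s3 --b--> s5
s5 --b--> s0
s0 --b--> s2
s2 --b--> s3
s3 --b--> s5

s5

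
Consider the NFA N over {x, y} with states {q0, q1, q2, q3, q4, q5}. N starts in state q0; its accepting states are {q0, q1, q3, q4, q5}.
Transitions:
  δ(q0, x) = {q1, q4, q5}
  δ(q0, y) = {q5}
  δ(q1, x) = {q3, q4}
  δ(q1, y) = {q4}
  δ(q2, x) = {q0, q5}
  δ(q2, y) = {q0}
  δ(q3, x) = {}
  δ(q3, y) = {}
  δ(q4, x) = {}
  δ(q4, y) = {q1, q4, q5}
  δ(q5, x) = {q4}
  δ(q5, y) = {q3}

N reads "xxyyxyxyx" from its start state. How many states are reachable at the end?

Start: {q0}
read x: {q1, q4, q5}
read x: {q3, q4}
read y: {q1, q4, q5}
read y: {q1, q3, q4, q5}
read x: {q3, q4}
read y: {q1, q4, q5}
read x: {q3, q4}
read y: {q1, q4, q5}
read x: {q3, q4}
Final reachable set {q3, q4} has 2 states.

2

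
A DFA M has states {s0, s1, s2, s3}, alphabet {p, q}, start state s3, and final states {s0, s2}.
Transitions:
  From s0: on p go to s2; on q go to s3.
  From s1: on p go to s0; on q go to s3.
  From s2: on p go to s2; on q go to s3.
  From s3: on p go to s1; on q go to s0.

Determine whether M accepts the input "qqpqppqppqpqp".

rejected

s3 --q--> s0
s0 --q--> s3
s3 --p--> s1
s1 --q--> s3
s3 --p--> s1
s1 --p--> s0
s0 --q--> s3
s3 --p--> s1
s1 --p--> s0
s0 --q--> s3
s3 --p--> s1
s1 --q--> s3
s3 --p--> s1
End in state s1, which is not an accepting state.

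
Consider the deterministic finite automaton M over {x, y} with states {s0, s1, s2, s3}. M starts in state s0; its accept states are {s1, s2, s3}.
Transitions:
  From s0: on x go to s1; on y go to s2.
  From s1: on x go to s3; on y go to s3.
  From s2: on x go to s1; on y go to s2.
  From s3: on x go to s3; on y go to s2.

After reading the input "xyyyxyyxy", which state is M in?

s3

s0 --x--> s1
s1 --y--> s3
s3 --y--> s2
s2 --y--> s2
s2 --x--> s1
s1 --y--> s3
s3 --y--> s2
s2 --x--> s1
s1 --y--> s3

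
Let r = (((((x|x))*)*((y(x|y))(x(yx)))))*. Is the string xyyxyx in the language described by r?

Split into 1 piece xyyxyx; each matches ((((x|x))*)*((y(x|y))(x(yx)))).

yes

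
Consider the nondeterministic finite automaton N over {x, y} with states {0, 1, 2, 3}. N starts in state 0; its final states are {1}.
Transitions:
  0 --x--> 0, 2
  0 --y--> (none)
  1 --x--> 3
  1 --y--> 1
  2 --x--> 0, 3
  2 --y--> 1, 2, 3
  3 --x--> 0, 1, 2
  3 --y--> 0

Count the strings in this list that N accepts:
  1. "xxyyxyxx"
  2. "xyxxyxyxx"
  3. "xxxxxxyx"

"xxyyxyxx": accepted
"xyxxyxyxx": accepted
"xxxxxxyx": accepted

3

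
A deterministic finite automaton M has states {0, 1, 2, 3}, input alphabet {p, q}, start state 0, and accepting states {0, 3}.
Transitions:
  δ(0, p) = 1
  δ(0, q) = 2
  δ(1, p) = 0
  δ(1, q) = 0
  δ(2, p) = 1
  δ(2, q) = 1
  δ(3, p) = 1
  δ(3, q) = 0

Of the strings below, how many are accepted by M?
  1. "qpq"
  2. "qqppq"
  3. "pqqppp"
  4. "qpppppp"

3

"qpq": accepted
"qqppq": accepted
"pqqppp": rejected
"qpppppp": accepted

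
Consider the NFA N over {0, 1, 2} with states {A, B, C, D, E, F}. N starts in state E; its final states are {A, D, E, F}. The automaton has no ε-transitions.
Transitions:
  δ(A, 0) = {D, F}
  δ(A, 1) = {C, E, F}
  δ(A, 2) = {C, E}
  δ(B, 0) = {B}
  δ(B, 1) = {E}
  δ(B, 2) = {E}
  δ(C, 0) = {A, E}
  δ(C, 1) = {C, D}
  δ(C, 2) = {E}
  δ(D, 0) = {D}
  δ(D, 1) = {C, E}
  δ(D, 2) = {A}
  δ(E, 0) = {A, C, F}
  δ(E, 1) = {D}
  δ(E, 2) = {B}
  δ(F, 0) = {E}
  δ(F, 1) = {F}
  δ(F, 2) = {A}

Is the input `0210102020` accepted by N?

Start: {E}
read 0: {A, C, F}
read 2: {A, C, E}
read 1: {C, D, E, F}
read 0: {A, C, D, E, F}
read 1: {C, D, E, F}
read 0: {A, C, D, E, F}
read 2: {A, B, C, E}
read 0: {A, B, C, D, E, F}
read 2: {A, B, C, E}
read 0: {A, B, C, D, E, F}
Reachable ∩ accepting = {A, D, E, F} — nonempty.

accepted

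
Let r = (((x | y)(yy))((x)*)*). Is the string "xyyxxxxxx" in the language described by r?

Split as xyy·xxxxxx: ((x|y)(yy)) matches xyy and ((x)*)* matches xxxxxx.

yes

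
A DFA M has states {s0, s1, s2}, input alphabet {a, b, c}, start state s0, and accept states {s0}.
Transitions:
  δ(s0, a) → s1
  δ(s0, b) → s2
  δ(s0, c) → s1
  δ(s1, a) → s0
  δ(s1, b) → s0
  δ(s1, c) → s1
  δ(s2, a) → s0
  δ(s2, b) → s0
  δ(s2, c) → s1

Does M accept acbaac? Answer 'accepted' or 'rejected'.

s0 --a--> s1
s1 --c--> s1
s1 --b--> s0
s0 --a--> s1
s1 --a--> s0
s0 --c--> s1
End in state s1, which is not an accepting state.

rejected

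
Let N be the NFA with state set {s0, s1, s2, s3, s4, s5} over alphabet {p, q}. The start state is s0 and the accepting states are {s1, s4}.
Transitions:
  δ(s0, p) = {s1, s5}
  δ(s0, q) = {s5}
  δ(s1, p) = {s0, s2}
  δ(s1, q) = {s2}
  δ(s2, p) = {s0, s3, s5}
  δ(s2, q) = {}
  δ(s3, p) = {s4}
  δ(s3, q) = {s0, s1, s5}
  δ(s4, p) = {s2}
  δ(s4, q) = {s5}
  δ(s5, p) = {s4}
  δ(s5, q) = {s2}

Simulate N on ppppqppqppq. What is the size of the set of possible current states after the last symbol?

4

Start: {s0}
read p: {s1, s5}
read p: {s0, s2, s4}
read p: {s0, s1, s2, s3, s5}
read p: {s0, s1, s2, s3, s4, s5}
read q: {s0, s1, s2, s5}
read p: {s0, s1, s2, s3, s4, s5}
read p: {s0, s1, s2, s3, s4, s5}
read q: {s0, s1, s2, s5}
read p: {s0, s1, s2, s3, s4, s5}
read p: {s0, s1, s2, s3, s4, s5}
read q: {s0, s1, s2, s5}
Final reachable set {s0, s1, s2, s5} has 4 states.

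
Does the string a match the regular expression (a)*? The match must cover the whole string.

yes

Split into 1 piece a; each matches a.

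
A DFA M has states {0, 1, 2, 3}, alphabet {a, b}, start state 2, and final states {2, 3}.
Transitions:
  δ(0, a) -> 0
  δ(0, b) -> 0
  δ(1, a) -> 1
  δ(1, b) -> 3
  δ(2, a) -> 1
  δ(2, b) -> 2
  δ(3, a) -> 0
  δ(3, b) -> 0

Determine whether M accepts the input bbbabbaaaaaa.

rejected

2 --b--> 2
2 --b--> 2
2 --b--> 2
2 --a--> 1
1 --b--> 3
3 --b--> 0
0 --a--> 0
0 --a--> 0
0 --a--> 0
0 --a--> 0
0 --a--> 0
0 --a--> 0
End in state 0, which is not an accepting state.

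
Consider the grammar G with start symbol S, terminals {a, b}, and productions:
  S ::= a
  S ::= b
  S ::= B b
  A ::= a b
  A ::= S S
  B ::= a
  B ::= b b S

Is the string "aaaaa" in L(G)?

no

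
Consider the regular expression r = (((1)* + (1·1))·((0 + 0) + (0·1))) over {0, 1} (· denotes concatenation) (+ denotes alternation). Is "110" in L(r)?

yes

Split as 11·0: ((1)*+(1·1)) matches 11 and ((0+0)+(0·1)) matches 0.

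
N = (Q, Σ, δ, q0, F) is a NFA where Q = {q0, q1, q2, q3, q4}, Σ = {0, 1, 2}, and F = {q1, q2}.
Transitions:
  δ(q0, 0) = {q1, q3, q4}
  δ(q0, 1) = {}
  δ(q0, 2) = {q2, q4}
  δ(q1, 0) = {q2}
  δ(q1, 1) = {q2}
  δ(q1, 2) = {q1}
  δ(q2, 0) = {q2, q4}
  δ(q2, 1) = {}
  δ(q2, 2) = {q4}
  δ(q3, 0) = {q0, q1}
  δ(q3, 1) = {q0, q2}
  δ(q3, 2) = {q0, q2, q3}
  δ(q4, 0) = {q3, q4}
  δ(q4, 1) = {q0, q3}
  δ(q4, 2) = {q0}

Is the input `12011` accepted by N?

rejected

Start: {q0}
read 1: {}
The reachable set is empty and stays empty for the remaining 4 symbols.
Reachable ∩ accepting = {} — empty.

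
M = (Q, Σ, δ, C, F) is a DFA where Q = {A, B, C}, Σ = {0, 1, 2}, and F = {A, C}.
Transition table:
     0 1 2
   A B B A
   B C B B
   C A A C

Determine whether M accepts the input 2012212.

rejected

C --2--> C
C --0--> A
A --1--> B
B --2--> B
B --2--> B
B --1--> B
B --2--> B
End in state B, which is not an accepting state.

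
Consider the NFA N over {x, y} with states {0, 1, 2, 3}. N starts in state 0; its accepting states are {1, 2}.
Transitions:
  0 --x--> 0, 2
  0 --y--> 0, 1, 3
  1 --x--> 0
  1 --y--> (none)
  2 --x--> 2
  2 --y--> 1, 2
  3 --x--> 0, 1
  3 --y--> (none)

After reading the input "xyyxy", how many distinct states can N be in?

4

Start: {0}
read x: {0, 2}
read y: {0, 1, 2, 3}
read y: {0, 1, 2, 3}
read x: {0, 1, 2}
read y: {0, 1, 2, 3}
Final reachable set {0, 1, 2, 3} has 4 states.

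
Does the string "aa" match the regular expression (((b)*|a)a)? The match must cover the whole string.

yes

Split as a·a: ((b)*|a) matches a and a matches a.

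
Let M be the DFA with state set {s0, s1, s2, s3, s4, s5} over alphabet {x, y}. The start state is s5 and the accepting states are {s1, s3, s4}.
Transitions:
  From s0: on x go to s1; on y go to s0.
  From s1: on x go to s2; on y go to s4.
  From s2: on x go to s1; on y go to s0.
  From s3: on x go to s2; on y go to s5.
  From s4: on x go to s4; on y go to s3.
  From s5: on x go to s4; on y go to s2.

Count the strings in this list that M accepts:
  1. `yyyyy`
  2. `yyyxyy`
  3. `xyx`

`yyyyy`: rejected
`yyyxyy`: accepted
`xyx`: rejected

1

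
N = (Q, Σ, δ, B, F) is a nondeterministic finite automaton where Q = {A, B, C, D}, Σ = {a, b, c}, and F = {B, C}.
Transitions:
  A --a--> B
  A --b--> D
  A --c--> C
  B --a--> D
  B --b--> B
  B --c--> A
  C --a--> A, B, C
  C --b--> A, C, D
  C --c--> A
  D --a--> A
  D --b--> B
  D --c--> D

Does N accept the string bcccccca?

Start: {B}
read b: {B}
read c: {A}
read c: {C}
read c: {A}
read c: {C}
read c: {A}
read c: {C}
read a: {A, B, C}
Reachable ∩ accepting = {B, C} — nonempty.

accepted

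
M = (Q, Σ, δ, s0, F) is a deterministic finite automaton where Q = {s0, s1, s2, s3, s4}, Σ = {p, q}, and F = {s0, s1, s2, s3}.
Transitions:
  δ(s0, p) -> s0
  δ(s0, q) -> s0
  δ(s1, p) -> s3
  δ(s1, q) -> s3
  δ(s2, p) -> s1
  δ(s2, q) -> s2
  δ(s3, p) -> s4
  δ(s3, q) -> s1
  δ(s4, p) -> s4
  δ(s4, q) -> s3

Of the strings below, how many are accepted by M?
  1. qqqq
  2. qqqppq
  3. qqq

qqqq: accepted
qqqppq: accepted
qqq: accepted

3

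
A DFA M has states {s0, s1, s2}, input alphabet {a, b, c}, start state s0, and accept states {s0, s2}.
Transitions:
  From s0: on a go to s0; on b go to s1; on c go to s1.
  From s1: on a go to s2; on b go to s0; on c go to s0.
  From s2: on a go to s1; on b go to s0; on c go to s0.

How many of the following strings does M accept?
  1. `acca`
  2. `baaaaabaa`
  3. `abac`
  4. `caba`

`acca`: accepted
`baaaaabaa`: accepted
`abac`: accepted
`caba`: accepted

4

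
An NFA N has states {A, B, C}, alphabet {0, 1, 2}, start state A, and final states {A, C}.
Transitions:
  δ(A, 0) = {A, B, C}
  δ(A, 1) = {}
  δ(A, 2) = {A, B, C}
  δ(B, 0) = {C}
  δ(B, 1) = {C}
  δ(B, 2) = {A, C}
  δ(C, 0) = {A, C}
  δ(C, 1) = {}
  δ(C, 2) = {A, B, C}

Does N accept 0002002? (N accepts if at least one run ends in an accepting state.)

Start: {A}
read 0: {A, B, C}
read 0: {A, B, C}
read 0: {A, B, C}
read 2: {A, B, C}
read 0: {A, B, C}
read 0: {A, B, C}
read 2: {A, B, C}
Reachable ∩ accepting = {A, C} — nonempty.

accepted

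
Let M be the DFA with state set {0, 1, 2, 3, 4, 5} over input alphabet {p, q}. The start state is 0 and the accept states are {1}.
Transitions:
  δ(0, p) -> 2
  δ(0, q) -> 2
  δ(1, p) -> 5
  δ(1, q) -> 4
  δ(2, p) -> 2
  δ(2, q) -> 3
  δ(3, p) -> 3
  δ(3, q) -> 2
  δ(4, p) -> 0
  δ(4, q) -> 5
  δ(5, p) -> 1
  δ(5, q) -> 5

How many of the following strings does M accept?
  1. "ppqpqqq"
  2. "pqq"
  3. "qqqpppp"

0

"ppqpqqq": rejected
"pqq": rejected
"qqqpppp": rejected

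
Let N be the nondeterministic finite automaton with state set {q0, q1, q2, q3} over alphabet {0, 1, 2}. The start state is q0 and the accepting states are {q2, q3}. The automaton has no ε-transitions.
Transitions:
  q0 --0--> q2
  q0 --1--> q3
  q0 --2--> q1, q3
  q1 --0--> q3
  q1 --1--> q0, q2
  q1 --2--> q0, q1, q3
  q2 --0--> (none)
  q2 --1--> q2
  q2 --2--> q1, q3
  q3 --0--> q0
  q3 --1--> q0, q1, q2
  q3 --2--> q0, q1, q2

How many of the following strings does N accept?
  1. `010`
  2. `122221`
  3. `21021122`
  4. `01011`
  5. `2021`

3

`010`: rejected
`122221`: accepted
`21021122`: accepted
`01011`: rejected
`2021`: accepted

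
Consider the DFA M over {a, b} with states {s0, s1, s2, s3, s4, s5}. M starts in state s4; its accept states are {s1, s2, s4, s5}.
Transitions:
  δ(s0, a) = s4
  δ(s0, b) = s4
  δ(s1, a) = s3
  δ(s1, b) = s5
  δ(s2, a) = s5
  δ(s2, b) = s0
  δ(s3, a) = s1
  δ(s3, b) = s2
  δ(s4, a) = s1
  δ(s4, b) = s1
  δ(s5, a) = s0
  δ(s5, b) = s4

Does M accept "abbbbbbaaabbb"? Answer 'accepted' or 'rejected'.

s4 --a--> s1
s1 --b--> s5
s5 --b--> s4
s4 --b--> s1
s1 --b--> s5
s5 --b--> s4
s4 --b--> s1
s1 --a--> s3
s3 --a--> s1
s1 --a--> s3
s3 --b--> s2
s2 --b--> s0
s0 --b--> s4
End in state s4, which is an accepting state.

accepted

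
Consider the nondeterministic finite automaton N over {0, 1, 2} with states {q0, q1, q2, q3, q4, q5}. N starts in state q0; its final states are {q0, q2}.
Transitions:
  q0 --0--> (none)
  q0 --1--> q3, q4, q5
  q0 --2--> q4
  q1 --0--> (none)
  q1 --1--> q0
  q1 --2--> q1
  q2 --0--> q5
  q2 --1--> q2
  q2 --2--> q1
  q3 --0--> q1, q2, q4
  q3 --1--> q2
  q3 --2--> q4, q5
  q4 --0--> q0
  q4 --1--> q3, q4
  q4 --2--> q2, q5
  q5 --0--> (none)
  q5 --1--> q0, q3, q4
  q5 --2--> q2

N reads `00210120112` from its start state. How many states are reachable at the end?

Start: {q0}
read 0: {}
The reachable set is empty and stays empty for the remaining 10 symbols.
Final reachable set {} has 0 states.

0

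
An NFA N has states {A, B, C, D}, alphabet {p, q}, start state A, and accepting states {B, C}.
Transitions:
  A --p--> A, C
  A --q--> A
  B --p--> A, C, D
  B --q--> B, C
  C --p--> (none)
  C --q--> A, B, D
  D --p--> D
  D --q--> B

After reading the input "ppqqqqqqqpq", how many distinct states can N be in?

3

Start: {A}
read p: {A, C}
read p: {A, C}
read q: {A, B, D}
read q: {A, B, C}
read q: {A, B, C, D}
read q: {A, B, C, D}
read q: {A, B, C, D}
read q: {A, B, C, D}
read q: {A, B, C, D}
read p: {A, C, D}
read q: {A, B, D}
Final reachable set {A, B, D} has 3 states.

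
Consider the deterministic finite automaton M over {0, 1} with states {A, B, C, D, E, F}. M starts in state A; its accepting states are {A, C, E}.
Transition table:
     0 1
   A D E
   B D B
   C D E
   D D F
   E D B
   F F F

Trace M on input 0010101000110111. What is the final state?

A --0--> D
D --0--> D
D --1--> F
F --0--> F
F --1--> F
F --0--> F
F --1--> F
F --0--> F
F --0--> F
F --0--> F
F --1--> F
F --1--> F
F --0--> F
F --1--> F
F --1--> F
F --1--> F

F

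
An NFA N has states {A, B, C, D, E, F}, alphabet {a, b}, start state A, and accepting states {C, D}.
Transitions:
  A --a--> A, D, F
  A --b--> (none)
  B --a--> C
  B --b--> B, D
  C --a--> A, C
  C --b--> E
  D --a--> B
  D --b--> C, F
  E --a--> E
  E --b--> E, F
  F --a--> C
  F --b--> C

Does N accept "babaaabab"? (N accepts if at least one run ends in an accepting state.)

Start: {A}
read b: {}
The reachable set is empty and stays empty for the remaining 8 symbols.
Reachable ∩ accepting = {} — empty.

rejected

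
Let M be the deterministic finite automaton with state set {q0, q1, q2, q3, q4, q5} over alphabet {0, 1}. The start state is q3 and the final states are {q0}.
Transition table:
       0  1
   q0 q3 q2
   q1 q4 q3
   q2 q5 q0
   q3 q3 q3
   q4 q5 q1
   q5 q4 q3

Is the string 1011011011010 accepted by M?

q3 --1--> q3
q3 --0--> q3
q3 --1--> q3
q3 --1--> q3
q3 --0--> q3
q3 --1--> q3
q3 --1--> q3
q3 --0--> q3
q3 --1--> q3
q3 --1--> q3
q3 --0--> q3
q3 --1--> q3
q3 --0--> q3
End in state q3, which is not an accepting state.

rejected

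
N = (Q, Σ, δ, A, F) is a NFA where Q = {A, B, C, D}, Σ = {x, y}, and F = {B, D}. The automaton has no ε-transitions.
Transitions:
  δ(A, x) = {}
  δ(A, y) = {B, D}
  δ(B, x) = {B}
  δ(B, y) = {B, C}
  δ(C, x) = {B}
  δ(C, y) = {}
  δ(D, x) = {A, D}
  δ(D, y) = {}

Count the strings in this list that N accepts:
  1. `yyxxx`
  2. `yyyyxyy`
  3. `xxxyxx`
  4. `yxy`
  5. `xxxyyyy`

`yyxxx`: accepted
`yyyyxyy`: accepted
`xxxyxx`: rejected
`yxy`: accepted
`xxxyyyy`: rejected

3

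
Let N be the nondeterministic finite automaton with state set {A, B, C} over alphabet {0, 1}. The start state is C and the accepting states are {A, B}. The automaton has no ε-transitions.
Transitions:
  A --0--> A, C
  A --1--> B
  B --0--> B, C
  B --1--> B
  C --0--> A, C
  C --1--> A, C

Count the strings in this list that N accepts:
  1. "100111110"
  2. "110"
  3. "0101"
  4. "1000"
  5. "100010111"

"100111110": accepted
"110": accepted
"0101": accepted
"1000": accepted
"100010111": accepted

5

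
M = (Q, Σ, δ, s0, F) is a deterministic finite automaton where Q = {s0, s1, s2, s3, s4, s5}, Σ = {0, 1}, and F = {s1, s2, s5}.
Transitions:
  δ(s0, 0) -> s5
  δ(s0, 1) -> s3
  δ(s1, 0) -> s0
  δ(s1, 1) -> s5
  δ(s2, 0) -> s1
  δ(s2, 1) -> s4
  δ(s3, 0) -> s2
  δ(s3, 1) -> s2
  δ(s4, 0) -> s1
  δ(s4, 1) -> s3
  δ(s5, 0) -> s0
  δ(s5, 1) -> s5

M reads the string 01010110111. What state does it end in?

s0 --0--> s5
s5 --1--> s5
s5 --0--> s0
s0 --1--> s3
s3 --0--> s2
s2 --1--> s4
s4 --1--> s3
s3 --0--> s2
s2 --1--> s4
s4 --1--> s3
s3 --1--> s2

s2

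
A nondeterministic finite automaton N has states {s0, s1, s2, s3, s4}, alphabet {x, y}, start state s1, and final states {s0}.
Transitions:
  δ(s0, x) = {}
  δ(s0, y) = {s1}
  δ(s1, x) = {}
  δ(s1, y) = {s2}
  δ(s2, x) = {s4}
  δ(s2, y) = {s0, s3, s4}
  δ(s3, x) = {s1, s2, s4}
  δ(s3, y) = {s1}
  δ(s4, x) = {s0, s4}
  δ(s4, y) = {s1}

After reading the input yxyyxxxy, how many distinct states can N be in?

Start: {s1}
read y: {s2}
read x: {s4}
read y: {s1}
read y: {s2}
read x: {s4}
read x: {s0, s4}
read x: {s0, s4}
read y: {s1}
Final reachable set {s1} has 1 state.

1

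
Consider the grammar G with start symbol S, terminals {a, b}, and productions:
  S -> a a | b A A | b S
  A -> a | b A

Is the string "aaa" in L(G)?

no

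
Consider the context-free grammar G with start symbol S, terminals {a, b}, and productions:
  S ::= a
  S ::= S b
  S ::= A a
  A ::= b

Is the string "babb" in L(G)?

yes

S ⇒ Sb ⇒ Sbb ⇒ Aabb ⇒ babb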